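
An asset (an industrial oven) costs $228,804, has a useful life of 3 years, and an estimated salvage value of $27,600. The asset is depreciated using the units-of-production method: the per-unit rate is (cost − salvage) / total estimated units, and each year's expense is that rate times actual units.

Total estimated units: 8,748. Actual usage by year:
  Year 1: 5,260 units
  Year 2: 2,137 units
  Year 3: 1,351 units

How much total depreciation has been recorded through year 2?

Depreciable base = $228,804 − $27,600 = $201,204.
Rate = $201,204 / 8,748 units = $23 per unit.
Year 1: 5,260 × $23 = $120,980. Book value $107,824.
Year 2: 2,137 × $23 = $49,151. Book value $58,673.
Accumulated through year 2 = $228,804 − $58,673 = $170,131.

$170,131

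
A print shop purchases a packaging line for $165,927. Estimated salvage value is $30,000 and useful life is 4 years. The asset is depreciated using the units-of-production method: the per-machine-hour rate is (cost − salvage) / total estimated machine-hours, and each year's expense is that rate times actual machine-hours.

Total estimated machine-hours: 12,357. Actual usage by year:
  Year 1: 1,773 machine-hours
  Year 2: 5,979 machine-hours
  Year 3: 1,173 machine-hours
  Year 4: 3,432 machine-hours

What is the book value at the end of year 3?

Depreciable base = $165,927 − $30,000 = $135,927.
Rate = $135,927 / 12,357 machine-hours = $11 per machine-hour.
Year 1: 1,773 × $11 = $19,503. Book value $146,424.
Year 2: 5,979 × $11 = $65,769. Book value $80,655.
Year 3: 1,173 × $11 = $12,903. Book value $67,752.

$67,752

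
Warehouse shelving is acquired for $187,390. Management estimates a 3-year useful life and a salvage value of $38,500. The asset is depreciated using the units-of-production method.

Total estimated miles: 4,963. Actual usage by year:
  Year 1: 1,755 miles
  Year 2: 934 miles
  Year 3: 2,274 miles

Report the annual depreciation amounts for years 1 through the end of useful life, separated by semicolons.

Depreciable base = $187,390 − $38,500 = $148,890.
Rate = $148,890 / 4,963 miles = $30 per mile.
Year 1: 1,755 × $30 = $52,650. Book value $134,740.
Year 2: 934 × $30 = $28,020. Book value $106,720.
Year 3: 2,274 × $30 = $68,220. Book value $38,500.

$52,650; $28,020; $68,220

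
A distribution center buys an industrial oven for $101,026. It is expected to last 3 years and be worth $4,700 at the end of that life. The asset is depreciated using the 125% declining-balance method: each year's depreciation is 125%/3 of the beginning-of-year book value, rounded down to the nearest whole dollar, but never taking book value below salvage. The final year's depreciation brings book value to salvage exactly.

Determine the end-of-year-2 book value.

Depreciable base = $101,026 − $4,700 = $96,326.
Year 1: ⌊$101,026 × 125%/3⌋ = $42,094. Book value $58,932.
Year 2: ⌊$58,932 × 125%/3⌋ = $24,555. Book value $34,377.

$34,377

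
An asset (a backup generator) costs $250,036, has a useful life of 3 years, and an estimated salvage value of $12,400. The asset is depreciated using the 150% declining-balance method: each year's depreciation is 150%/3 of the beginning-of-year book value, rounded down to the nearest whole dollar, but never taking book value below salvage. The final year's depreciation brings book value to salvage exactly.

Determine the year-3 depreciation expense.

Depreciable base = $250,036 − $12,400 = $237,636.
Year 1: ⌊$250,036 × 150%/3⌋ = $125,018. Book value $125,018.
Year 2: ⌊$125,018 × 150%/3⌋ = $62,509. Book value $62,509.
Year 3 (final): $62,509 − $12,400 = $50,109. Book value $12,400.

$50,109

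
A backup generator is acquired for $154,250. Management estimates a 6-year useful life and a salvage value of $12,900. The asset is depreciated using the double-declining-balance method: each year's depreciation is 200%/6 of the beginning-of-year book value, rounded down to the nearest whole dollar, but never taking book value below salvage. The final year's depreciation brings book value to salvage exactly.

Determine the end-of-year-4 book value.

$30,470

Depreciable base = $154,250 − $12,900 = $141,350.
Year 1: ⌊$154,250 × 200%/6⌋ = $51,416. Book value $102,834.
Year 2: ⌊$102,834 × 200%/6⌋ = $34,278. Book value $68,556.
Year 3: ⌊$68,556 × 200%/6⌋ = $22,852. Book value $45,704.
Year 4: ⌊$45,704 × 200%/6⌋ = $15,234. Book value $30,470.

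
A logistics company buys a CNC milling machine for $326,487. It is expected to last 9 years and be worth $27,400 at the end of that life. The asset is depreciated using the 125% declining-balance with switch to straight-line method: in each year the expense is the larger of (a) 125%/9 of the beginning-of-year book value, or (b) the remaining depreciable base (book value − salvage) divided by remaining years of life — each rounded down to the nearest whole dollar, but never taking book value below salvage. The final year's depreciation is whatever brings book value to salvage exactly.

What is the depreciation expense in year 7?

$30,179

Depreciable base = $326,487 − $27,400 = $299,087.
Year 1: DB = ⌊$326,487 × 125%/9⌋ = $45,345; SL = ⌊$299,087/9⌋ = $33,231 → take DB $45,345. Book value $281,142.
Year 2: DB = ⌊$281,142 × 125%/9⌋ = $39,047; SL = ⌊$253,742/8⌋ = $31,717 → take DB $39,047. Book value $242,095.
Year 3: DB = ⌊$242,095 × 125%/9⌋ = $33,624; SL = ⌊$214,695/7⌋ = $30,670 → take DB $33,624. Book value $208,471.
Year 4: DB = ⌊$208,471 × 125%/9⌋ = $28,954; SL = ⌊$181,071/6⌋ = $30,178 → take SL $30,178. Book value $178,293.
Year 5: DB = ⌊$178,293 × 125%/9⌋ = $24,762; SL = ⌊$150,893/5⌋ = $30,178 → take SL $30,178. Book value $148,115.
Year 6: DB = ⌊$148,115 × 125%/9⌋ = $20,571; SL = ⌊$120,715/4⌋ = $30,178 → take SL $30,178. Book value $117,937.
Year 7: DB = ⌊$117,937 × 125%/9⌋ = $16,380; SL = ⌊$90,537/3⌋ = $30,179 → take SL $30,179. Book value $87,758.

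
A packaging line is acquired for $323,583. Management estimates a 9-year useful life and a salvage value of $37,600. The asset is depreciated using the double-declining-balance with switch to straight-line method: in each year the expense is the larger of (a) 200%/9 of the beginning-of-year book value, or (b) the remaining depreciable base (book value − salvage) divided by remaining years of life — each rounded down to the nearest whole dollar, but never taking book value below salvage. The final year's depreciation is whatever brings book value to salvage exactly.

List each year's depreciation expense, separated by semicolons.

$71,907; $55,928; $43,499; $33,833; $26,314; $20,467; $15,918; $12,381; $5,736

Depreciable base = $323,583 − $37,600 = $285,983.
Year 1: DB = ⌊$323,583 × 200%/9⌋ = $71,907; SL = ⌊$285,983/9⌋ = $31,775 → take DB $71,907. Book value $251,676.
Year 2: DB = ⌊$251,676 × 200%/9⌋ = $55,928; SL = ⌊$214,076/8⌋ = $26,759 → take DB $55,928. Book value $195,748.
Year 3: DB = ⌊$195,748 × 200%/9⌋ = $43,499; SL = ⌊$158,148/7⌋ = $22,592 → take DB $43,499. Book value $152,249.
Year 4: DB = ⌊$152,249 × 200%/9⌋ = $33,833; SL = ⌊$114,649/6⌋ = $19,108 → take DB $33,833. Book value $118,416.
Year 5: DB = ⌊$118,416 × 200%/9⌋ = $26,314; SL = ⌊$80,816/5⌋ = $16,163 → take DB $26,314. Book value $92,102.
Year 6: DB = ⌊$92,102 × 200%/9⌋ = $20,467; SL = ⌊$54,502/4⌋ = $13,625 → take DB $20,467. Book value $71,635.
Year 7: DB = ⌊$71,635 × 200%/9⌋ = $15,918; SL = ⌊$34,035/3⌋ = $11,345 → take DB $15,918. Book value $55,717.
Year 8: DB = ⌊$55,717 × 200%/9⌋ = $12,381; SL = ⌊$18,117/2⌋ = $9,058 → take DB $12,381. Book value $43,336.
Year 9 (final): $43,336 − $37,600 = $5,736. Book value $37,600.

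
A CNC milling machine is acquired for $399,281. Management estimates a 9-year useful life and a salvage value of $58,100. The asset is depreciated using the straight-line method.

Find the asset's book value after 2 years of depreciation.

$323,463

Depreciable base = $399,281 − $58,100 = $341,181.
Annual expense = $341,181 / 9 = $37,909.
End of year 1: book value $361,372.
End of year 2: book value $323,463.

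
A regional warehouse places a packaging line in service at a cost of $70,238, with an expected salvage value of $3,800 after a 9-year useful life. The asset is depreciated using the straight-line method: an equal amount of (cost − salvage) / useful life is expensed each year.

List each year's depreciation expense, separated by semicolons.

$7,382; $7,382; $7,382; $7,382; $7,382; $7,382; $7,382; $7,382; $7,382

Depreciable base = $70,238 − $3,800 = $66,438.
Annual expense = $66,438 / 9 = $7,382.
End of year 1: book value $62,856.
End of year 2: book value $55,474.
End of year 3: book value $48,092.
End of year 4: book value $40,710.
End of year 5: book value $33,328.
End of year 6: book value $25,946.
End of year 7: book value $18,564.
End of year 8: book value $11,182.
End of year 9: book value $3,800.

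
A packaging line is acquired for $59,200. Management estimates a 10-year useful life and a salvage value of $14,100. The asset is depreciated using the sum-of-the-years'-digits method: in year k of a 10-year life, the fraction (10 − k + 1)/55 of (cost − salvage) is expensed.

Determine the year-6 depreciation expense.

$4,100

Depreciable base = $59,200 − $14,100 = $45,100.
Sum of the years' digits = 10+9+8+7+6+5+4+3+2+1 = 55.
Year 1: $45,100 × 10/55 = $8,200. Book value $51,000.
Year 2: $45,100 × 9/55 = $7,380. Book value $43,620.
Year 3: $45,100 × 8/55 = $6,560. Book value $37,060.
Year 4: $45,100 × 7/55 = $5,740. Book value $31,320.
Year 5: $45,100 × 6/55 = $4,920. Book value $26,400.
Year 6: $45,100 × 5/55 = $4,100. Book value $22,300.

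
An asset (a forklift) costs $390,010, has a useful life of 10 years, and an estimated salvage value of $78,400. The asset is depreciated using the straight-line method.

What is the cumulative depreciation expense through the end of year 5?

Depreciable base = $390,010 − $78,400 = $311,610.
Annual expense = $311,610 / 10 = $31,161.
End of year 1: book value $358,849.
End of year 2: book value $327,688.
End of year 3: book value $296,527.
End of year 4: book value $265,366.
End of year 5: book value $234,205.
Accumulated through year 5 = $390,010 − $234,205 = $155,805.

$155,805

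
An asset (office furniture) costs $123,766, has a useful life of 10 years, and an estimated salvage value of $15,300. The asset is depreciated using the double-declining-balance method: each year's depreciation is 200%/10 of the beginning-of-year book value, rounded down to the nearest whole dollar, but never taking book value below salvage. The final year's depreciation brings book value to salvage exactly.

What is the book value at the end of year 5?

$40,557

Depreciable base = $123,766 − $15,300 = $108,466.
Year 1: ⌊$123,766 × 200%/10⌋ = $24,753. Book value $99,013.
Year 2: ⌊$99,013 × 200%/10⌋ = $19,802. Book value $79,211.
Year 3: ⌊$79,211 × 200%/10⌋ = $15,842. Book value $63,369.
Year 4: ⌊$63,369 × 200%/10⌋ = $12,673. Book value $50,696.
Year 5: ⌊$50,696 × 200%/10⌋ = $10,139. Book value $40,557.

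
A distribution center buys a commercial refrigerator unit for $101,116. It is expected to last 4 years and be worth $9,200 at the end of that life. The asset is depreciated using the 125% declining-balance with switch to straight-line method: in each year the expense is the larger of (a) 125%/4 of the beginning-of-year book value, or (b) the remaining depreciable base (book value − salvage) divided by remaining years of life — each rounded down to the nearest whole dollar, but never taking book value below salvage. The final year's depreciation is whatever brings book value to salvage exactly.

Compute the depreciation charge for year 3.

$19,297

Depreciable base = $101,116 − $9,200 = $91,916.
Year 1: DB = ⌊$101,116 × 125%/4⌋ = $31,598; SL = ⌊$91,916/4⌋ = $22,979 → take DB $31,598. Book value $69,518.
Year 2: DB = ⌊$69,518 × 125%/4⌋ = $21,724; SL = ⌊$60,318/3⌋ = $20,106 → take DB $21,724. Book value $47,794.
Year 3: DB = ⌊$47,794 × 125%/4⌋ = $14,935; SL = ⌊$38,594/2⌋ = $19,297 → take SL $19,297. Book value $28,497.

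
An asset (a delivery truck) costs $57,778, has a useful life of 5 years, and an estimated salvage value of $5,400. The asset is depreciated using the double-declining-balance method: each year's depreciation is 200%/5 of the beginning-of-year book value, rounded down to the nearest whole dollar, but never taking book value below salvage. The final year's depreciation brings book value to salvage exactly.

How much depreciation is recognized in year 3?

$8,320

Depreciable base = $57,778 − $5,400 = $52,378.
Year 1: ⌊$57,778 × 200%/5⌋ = $23,111. Book value $34,667.
Year 2: ⌊$34,667 × 200%/5⌋ = $13,866. Book value $20,801.
Year 3: ⌊$20,801 × 200%/5⌋ = $8,320. Book value $12,481.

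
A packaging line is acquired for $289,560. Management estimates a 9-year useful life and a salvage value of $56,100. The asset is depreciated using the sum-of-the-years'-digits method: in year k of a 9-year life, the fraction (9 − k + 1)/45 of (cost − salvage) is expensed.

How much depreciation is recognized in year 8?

Depreciable base = $289,560 − $56,100 = $233,460.
Sum of the years' digits = 9+8+7+6+5+4+3+2+1 = 45.
Year 1: $233,460 × 9/45 = $46,692. Book value $242,868.
Year 2: $233,460 × 8/45 = $41,504. Book value $201,364.
Year 3: $233,460 × 7/45 = $36,316. Book value $165,048.
Year 4: $233,460 × 6/45 = $31,128. Book value $133,920.
Year 5: $233,460 × 5/45 = $25,940. Book value $107,980.
Year 6: $233,460 × 4/45 = $20,752. Book value $87,228.
Year 7: $233,460 × 3/45 = $15,564. Book value $71,664.
Year 8: $233,460 × 2/45 = $10,376. Book value $61,288.

$10,376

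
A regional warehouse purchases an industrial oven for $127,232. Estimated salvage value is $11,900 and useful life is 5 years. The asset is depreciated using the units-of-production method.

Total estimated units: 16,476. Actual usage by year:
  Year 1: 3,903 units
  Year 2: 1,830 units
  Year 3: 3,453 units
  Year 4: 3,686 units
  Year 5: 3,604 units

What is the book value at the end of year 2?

$87,101

Depreciable base = $127,232 − $11,900 = $115,332.
Rate = $115,332 / 16,476 units = $7 per unit.
Year 1: 3,903 × $7 = $27,321. Book value $99,911.
Year 2: 1,830 × $7 = $12,810. Book value $87,101.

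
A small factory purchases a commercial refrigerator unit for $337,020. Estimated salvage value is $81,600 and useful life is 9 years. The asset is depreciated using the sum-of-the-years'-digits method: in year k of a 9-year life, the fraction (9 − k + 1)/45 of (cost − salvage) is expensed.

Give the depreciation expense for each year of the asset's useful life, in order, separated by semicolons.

Depreciable base = $337,020 − $81,600 = $255,420.
Sum of the years' digits = 9+8+7+6+5+4+3+2+1 = 45.
Year 1: $255,420 × 9/45 = $51,084. Book value $285,936.
Year 2: $255,420 × 8/45 = $45,408. Book value $240,528.
Year 3: $255,420 × 7/45 = $39,732. Book value $200,796.
Year 4: $255,420 × 6/45 = $34,056. Book value $166,740.
Year 5: $255,420 × 5/45 = $28,380. Book value $138,360.
Year 6: $255,420 × 4/45 = $22,704. Book value $115,656.
Year 7: $255,420 × 3/45 = $17,028. Book value $98,628.
Year 8: $255,420 × 2/45 = $11,352. Book value $87,276.
Year 9: $255,420 × 1/45 = $5,676. Book value $81,600.

$51,084; $45,408; $39,732; $34,056; $28,380; $22,704; $17,028; $11,352; $5,676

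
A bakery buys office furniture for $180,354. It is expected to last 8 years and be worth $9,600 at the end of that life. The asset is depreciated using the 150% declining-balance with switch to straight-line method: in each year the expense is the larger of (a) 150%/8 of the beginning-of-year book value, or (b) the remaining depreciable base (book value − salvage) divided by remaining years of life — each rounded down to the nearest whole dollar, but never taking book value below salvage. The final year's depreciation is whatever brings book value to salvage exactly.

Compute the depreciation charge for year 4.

Depreciable base = $180,354 − $9,600 = $170,754.
Year 1: DB = ⌊$180,354 × 150%/8⌋ = $33,816; SL = ⌊$170,754/8⌋ = $21,344 → take DB $33,816. Book value $146,538.
Year 2: DB = ⌊$146,538 × 150%/8⌋ = $27,475; SL = ⌊$136,938/7⌋ = $19,562 → take DB $27,475. Book value $119,063.
Year 3: DB = ⌊$119,063 × 150%/8⌋ = $22,324; SL = ⌊$109,463/6⌋ = $18,243 → take DB $22,324. Book value $96,739.
Year 4: DB = ⌊$96,739 × 150%/8⌋ = $18,138; SL = ⌊$87,139/5⌋ = $17,427 → take DB $18,138. Book value $78,601.

$18,138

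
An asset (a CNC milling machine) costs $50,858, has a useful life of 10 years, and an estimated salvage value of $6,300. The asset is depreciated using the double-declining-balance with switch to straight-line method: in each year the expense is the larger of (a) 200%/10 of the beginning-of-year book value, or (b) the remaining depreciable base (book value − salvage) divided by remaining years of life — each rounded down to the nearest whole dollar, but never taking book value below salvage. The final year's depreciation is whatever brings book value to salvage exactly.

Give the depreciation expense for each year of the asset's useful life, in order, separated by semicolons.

Depreciable base = $50,858 − $6,300 = $44,558.
Year 1: DB = ⌊$50,858 × 200%/10⌋ = $10,171; SL = ⌊$44,558/10⌋ = $4,455 → take DB $10,171. Book value $40,687.
Year 2: DB = ⌊$40,687 × 200%/10⌋ = $8,137; SL = ⌊$34,387/9⌋ = $3,820 → take DB $8,137. Book value $32,550.
Year 3: DB = ⌊$32,550 × 200%/10⌋ = $6,510; SL = ⌊$26,250/8⌋ = $3,281 → take DB $6,510. Book value $26,040.
Year 4: DB = ⌊$26,040 × 200%/10⌋ = $5,208; SL = ⌊$19,740/7⌋ = $2,820 → take DB $5,208. Book value $20,832.
Year 5: DB = ⌊$20,832 × 200%/10⌋ = $4,166; SL = ⌊$14,532/6⌋ = $2,422 → take DB $4,166. Book value $16,666.
Year 6: DB = ⌊$16,666 × 200%/10⌋ = $3,333; SL = ⌊$10,366/5⌋ = $2,073 → take DB $3,333. Book value $13,333.
Year 7: DB = ⌊$13,333 × 200%/10⌋ = $2,666; SL = ⌊$7,033/4⌋ = $1,758 → take DB $2,666. Book value $10,667.
Year 8: DB = ⌊$10,667 × 200%/10⌋ = $2,133; SL = ⌊$4,367/3⌋ = $1,455 → take DB $2,133. Book value $8,534.
Year 9: DB = ⌊$8,534 × 200%/10⌋ = $1,706; SL = ⌊$2,234/2⌋ = $1,117 → take DB $1,706. Book value $6,828.
Year 10 (final): $6,828 − $6,300 = $528. Book value $6,300.

$10,171; $8,137; $6,510; $5,208; $4,166; $3,333; $2,666; $2,133; $1,706; $528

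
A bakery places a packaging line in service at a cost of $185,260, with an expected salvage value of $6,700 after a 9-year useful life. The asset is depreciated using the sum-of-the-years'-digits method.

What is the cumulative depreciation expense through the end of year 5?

Depreciable base = $185,260 − $6,700 = $178,560.
Sum of the years' digits = 9+8+7+6+5+4+3+2+1 = 45.
Year 1: $178,560 × 9/45 = $35,712. Book value $149,548.
Year 2: $178,560 × 8/45 = $31,744. Book value $117,804.
Year 3: $178,560 × 7/45 = $27,776. Book value $90,028.
Year 4: $178,560 × 6/45 = $23,808. Book value $66,220.
Year 5: $178,560 × 5/45 = $19,840. Book value $46,380.
Accumulated through year 5 = $185,260 − $46,380 = $138,880.

$138,880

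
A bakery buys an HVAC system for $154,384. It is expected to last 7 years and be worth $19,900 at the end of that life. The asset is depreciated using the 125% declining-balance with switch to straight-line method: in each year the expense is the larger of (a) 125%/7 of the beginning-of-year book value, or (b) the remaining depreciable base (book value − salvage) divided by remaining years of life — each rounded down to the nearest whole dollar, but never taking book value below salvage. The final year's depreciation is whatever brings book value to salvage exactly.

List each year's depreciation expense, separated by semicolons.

$27,568; $22,645; $18,601; $16,417; $16,417; $16,418; $16,418

Depreciable base = $154,384 − $19,900 = $134,484.
Year 1: DB = ⌊$154,384 × 125%/7⌋ = $27,568; SL = ⌊$134,484/7⌋ = $19,212 → take DB $27,568. Book value $126,816.
Year 2: DB = ⌊$126,816 × 125%/7⌋ = $22,645; SL = ⌊$106,916/6⌋ = $17,819 → take DB $22,645. Book value $104,171.
Year 3: DB = ⌊$104,171 × 125%/7⌋ = $18,601; SL = ⌊$84,271/5⌋ = $16,854 → take DB $18,601. Book value $85,570.
Year 4: DB = ⌊$85,570 × 125%/7⌋ = $15,280; SL = ⌊$65,670/4⌋ = $16,417 → take SL $16,417. Book value $69,153.
Year 5: DB = ⌊$69,153 × 125%/7⌋ = $12,348; SL = ⌊$49,253/3⌋ = $16,417 → take SL $16,417. Book value $52,736.
Year 6: DB = ⌊$52,736 × 125%/7⌋ = $9,417; SL = ⌊$32,836/2⌋ = $16,418 → take SL $16,418. Book value $36,318.
Year 7 (final): $36,318 − $19,900 = $16,418. Book value $19,900.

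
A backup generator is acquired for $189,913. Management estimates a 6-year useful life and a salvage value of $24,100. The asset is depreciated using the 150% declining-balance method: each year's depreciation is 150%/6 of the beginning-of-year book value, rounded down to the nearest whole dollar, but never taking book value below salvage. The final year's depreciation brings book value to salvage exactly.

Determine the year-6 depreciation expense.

Depreciable base = $189,913 − $24,100 = $165,813.
Year 1: ⌊$189,913 × 150%/6⌋ = $47,478. Book value $142,435.
Year 2: ⌊$142,435 × 150%/6⌋ = $35,608. Book value $106,827.
Year 3: ⌊$106,827 × 150%/6⌋ = $26,706. Book value $80,121.
Year 4: ⌊$80,121 × 150%/6⌋ = $20,030. Book value $60,091.
Year 5: ⌊$60,091 × 150%/6⌋ = $15,022. Book value $45,069.
Year 6 (final): $45,069 − $24,100 = $20,969. Book value $24,100.

$20,969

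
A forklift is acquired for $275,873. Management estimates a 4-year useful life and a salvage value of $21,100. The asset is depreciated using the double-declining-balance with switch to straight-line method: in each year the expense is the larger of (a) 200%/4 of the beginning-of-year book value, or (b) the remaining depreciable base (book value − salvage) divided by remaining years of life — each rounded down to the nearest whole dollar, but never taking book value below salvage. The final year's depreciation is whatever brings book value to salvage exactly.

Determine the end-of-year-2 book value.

$68,969

Depreciable base = $275,873 − $21,100 = $254,773.
Year 1: DB = ⌊$275,873 × 200%/4⌋ = $137,936; SL = ⌊$254,773/4⌋ = $63,693 → take DB $137,936. Book value $137,937.
Year 2: DB = ⌊$137,937 × 200%/4⌋ = $68,968; SL = ⌊$116,837/3⌋ = $38,945 → take DB $68,968. Book value $68,969.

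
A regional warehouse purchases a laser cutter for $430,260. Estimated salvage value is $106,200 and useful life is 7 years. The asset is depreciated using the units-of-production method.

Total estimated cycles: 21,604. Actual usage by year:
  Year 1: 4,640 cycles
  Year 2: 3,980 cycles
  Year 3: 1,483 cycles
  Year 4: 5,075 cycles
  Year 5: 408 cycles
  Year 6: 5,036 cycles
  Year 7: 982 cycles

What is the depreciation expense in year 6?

$75,540

Depreciable base = $430,260 − $106,200 = $324,060.
Rate = $324,060 / 21,604 cycles = $15 per cycle.
Year 1: 4,640 × $15 = $69,600. Book value $360,660.
Year 2: 3,980 × $15 = $59,700. Book value $300,960.
Year 3: 1,483 × $15 = $22,245. Book value $278,715.
Year 4: 5,075 × $15 = $76,125. Book value $202,590.
Year 5: 408 × $15 = $6,120. Book value $196,470.
Year 6: 5,036 × $15 = $75,540. Book value $120,930.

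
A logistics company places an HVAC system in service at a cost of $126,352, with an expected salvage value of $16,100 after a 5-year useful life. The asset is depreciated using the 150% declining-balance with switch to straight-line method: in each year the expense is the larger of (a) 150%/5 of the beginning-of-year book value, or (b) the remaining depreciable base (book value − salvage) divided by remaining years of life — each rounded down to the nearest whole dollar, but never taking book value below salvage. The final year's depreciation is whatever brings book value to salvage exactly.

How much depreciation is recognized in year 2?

Depreciable base = $126,352 − $16,100 = $110,252.
Year 1: DB = ⌊$126,352 × 150%/5⌋ = $37,905; SL = ⌊$110,252/5⌋ = $22,050 → take DB $37,905. Book value $88,447.
Year 2: DB = ⌊$88,447 × 150%/5⌋ = $26,534; SL = ⌊$72,347/4⌋ = $18,086 → take DB $26,534. Book value $61,913.

$26,534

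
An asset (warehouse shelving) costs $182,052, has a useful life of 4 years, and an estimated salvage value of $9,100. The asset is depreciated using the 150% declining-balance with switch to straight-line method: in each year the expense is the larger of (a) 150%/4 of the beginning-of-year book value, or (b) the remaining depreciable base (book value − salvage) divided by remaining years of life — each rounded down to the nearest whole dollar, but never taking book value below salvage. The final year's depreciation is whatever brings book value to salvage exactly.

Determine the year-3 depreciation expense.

$31,007

Depreciable base = $182,052 − $9,100 = $172,952.
Year 1: DB = ⌊$182,052 × 150%/4⌋ = $68,269; SL = ⌊$172,952/4⌋ = $43,238 → take DB $68,269. Book value $113,783.
Year 2: DB = ⌊$113,783 × 150%/4⌋ = $42,668; SL = ⌊$104,683/3⌋ = $34,894 → take DB $42,668. Book value $71,115.
Year 3: DB = ⌊$71,115 × 150%/4⌋ = $26,668; SL = ⌊$62,015/2⌋ = $31,007 → take SL $31,007. Book value $40,108.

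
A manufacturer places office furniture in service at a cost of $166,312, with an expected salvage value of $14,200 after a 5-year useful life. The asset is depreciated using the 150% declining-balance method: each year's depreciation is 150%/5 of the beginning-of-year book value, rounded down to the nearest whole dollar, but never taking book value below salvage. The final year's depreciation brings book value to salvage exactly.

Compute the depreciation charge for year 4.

Depreciable base = $166,312 − $14,200 = $152,112.
Year 1: ⌊$166,312 × 150%/5⌋ = $49,893. Book value $116,419.
Year 2: ⌊$116,419 × 150%/5⌋ = $34,925. Book value $81,494.
Year 3: ⌊$81,494 × 150%/5⌋ = $24,448. Book value $57,046.
Year 4: ⌊$57,046 × 150%/5⌋ = $17,113. Book value $39,933.

$17,113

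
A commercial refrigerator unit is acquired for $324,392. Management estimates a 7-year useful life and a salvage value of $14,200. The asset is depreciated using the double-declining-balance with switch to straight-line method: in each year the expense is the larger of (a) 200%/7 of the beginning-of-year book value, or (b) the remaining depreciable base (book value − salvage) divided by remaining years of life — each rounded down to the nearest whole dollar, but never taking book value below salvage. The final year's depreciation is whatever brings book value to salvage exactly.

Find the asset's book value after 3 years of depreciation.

Depreciable base = $324,392 − $14,200 = $310,192.
Year 1: DB = ⌊$324,392 × 200%/7⌋ = $92,683; SL = ⌊$310,192/7⌋ = $44,313 → take DB $92,683. Book value $231,709.
Year 2: DB = ⌊$231,709 × 200%/7⌋ = $66,202; SL = ⌊$217,509/6⌋ = $36,251 → take DB $66,202. Book value $165,507.
Year 3: DB = ⌊$165,507 × 200%/7⌋ = $47,287; SL = ⌊$151,307/5⌋ = $30,261 → take DB $47,287. Book value $118,220.

$118,220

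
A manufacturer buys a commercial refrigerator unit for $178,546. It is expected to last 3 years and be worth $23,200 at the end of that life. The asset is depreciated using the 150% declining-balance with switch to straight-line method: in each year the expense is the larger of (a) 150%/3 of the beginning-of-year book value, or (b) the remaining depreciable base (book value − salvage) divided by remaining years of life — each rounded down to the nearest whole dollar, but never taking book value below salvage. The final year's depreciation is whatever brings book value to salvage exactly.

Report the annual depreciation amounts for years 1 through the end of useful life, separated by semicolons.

$89,273; $44,636; $21,437

Depreciable base = $178,546 − $23,200 = $155,346.
Year 1: DB = ⌊$178,546 × 150%/3⌋ = $89,273; SL = ⌊$155,346/3⌋ = $51,782 → take DB $89,273. Book value $89,273.
Year 2: DB = ⌊$89,273 × 150%/3⌋ = $44,636; SL = ⌊$66,073/2⌋ = $33,036 → take DB $44,636. Book value $44,637.
Year 3 (final): $44,637 − $23,200 = $21,437. Book value $23,200.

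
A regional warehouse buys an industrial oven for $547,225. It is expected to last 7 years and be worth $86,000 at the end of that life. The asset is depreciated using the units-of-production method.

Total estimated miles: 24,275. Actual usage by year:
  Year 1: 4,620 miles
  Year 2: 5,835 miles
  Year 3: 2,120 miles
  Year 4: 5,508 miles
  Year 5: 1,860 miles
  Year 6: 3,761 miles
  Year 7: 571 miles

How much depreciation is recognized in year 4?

$104,652

Depreciable base = $547,225 − $86,000 = $461,225.
Rate = $461,225 / 24,275 miles = $19 per mile.
Year 1: 4,620 × $19 = $87,780. Book value $459,445.
Year 2: 5,835 × $19 = $110,865. Book value $348,580.
Year 3: 2,120 × $19 = $40,280. Book value $308,300.
Year 4: 5,508 × $19 = $104,652. Book value $203,648.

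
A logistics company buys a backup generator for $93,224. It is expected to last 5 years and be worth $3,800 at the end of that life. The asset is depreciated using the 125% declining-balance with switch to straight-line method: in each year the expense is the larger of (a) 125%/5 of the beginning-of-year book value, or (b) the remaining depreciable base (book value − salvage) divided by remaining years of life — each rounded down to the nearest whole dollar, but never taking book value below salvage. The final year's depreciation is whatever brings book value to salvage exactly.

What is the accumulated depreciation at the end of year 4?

$73,211

Depreciable base = $93,224 − $3,800 = $89,424.
Year 1: DB = ⌊$93,224 × 125%/5⌋ = $23,306; SL = ⌊$89,424/5⌋ = $17,884 → take DB $23,306. Book value $69,918.
Year 2: DB = ⌊$69,918 × 125%/5⌋ = $17,479; SL = ⌊$66,118/4⌋ = $16,529 → take DB $17,479. Book value $52,439.
Year 3: DB = ⌊$52,439 × 125%/5⌋ = $13,109; SL = ⌊$48,639/3⌋ = $16,213 → take SL $16,213. Book value $36,226.
Year 4: DB = ⌊$36,226 × 125%/5⌋ = $9,056; SL = ⌊$32,426/2⌋ = $16,213 → take SL $16,213. Book value $20,013.
Accumulated through year 4 = $93,224 − $20,013 = $73,211.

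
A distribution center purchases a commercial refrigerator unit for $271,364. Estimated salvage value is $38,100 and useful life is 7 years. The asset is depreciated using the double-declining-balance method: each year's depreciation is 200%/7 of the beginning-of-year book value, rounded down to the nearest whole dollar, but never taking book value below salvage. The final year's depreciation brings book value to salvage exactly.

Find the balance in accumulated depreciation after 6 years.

$233,264

Depreciable base = $271,364 − $38,100 = $233,264.
Year 1: ⌊$271,364 × 200%/7⌋ = $77,532. Book value $193,832.
Year 2: ⌊$193,832 × 200%/7⌋ = $55,380. Book value $138,452.
Year 3: ⌊$138,452 × 200%/7⌋ = $39,557. Book value $98,895.
Year 4: ⌊$98,895 × 200%/7⌋ = $28,255. Book value $70,640.
Year 5: ⌊$70,640 × 200%/7⌋ = $20,182. Book value $50,458.
Year 6: ⌊$50,458 × 200%/7⌋ = $14,416, capped at $12,358. Book value $38,100.
Accumulated through year 6 = $271,364 − $38,100 = $233,264.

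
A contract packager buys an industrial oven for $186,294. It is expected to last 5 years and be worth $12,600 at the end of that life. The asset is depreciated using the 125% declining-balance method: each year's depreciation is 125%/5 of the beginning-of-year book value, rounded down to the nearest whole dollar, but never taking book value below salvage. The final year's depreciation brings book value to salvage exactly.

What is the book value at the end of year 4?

Depreciable base = $186,294 − $12,600 = $173,694.
Year 1: ⌊$186,294 × 125%/5⌋ = $46,573. Book value $139,721.
Year 2: ⌊$139,721 × 125%/5⌋ = $34,930. Book value $104,791.
Year 3: ⌊$104,791 × 125%/5⌋ = $26,197. Book value $78,594.
Year 4: ⌊$78,594 × 125%/5⌋ = $19,648. Book value $58,946.

$58,946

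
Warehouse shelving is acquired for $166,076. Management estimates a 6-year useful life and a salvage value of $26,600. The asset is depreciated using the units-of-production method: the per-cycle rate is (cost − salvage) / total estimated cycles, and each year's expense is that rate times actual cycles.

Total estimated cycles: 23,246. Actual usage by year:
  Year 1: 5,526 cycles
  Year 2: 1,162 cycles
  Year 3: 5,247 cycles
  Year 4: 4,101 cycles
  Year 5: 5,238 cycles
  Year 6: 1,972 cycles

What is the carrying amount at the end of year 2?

$125,948

Depreciable base = $166,076 − $26,600 = $139,476.
Rate = $139,476 / 23,246 cycles = $6 per cycle.
Year 1: 5,526 × $6 = $33,156. Book value $132,920.
Year 2: 1,162 × $6 = $6,972. Book value $125,948.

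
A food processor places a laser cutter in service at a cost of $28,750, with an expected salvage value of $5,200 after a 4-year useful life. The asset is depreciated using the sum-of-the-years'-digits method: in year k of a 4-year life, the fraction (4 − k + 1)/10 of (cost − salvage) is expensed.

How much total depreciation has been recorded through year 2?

Depreciable base = $28,750 − $5,200 = $23,550.
Sum of the years' digits = 4+3+2+1 = 10.
Year 1: $23,550 × 4/10 = $9,420. Book value $19,330.
Year 2: $23,550 × 3/10 = $7,065. Book value $12,265.
Accumulated through year 2 = $28,750 − $12,265 = $16,485.

$16,485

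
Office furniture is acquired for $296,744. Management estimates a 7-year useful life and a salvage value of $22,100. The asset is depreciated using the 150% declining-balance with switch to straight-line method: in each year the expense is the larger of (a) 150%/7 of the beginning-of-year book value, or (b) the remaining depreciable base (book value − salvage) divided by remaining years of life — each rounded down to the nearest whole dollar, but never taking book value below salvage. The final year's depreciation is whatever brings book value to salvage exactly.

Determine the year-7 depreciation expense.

Depreciable base = $296,744 − $22,100 = $274,644.
Year 1: DB = ⌊$296,744 × 150%/7⌋ = $63,588; SL = ⌊$274,644/7⌋ = $39,234 → take DB $63,588. Book value $233,156.
Year 2: DB = ⌊$233,156 × 150%/7⌋ = $49,962; SL = ⌊$211,056/6⌋ = $35,176 → take DB $49,962. Book value $183,194.
Year 3: DB = ⌊$183,194 × 150%/7⌋ = $39,255; SL = ⌊$161,094/5⌋ = $32,218 → take DB $39,255. Book value $143,939.
Year 4: DB = ⌊$143,939 × 150%/7⌋ = $30,844; SL = ⌊$121,839/4⌋ = $30,459 → take DB $30,844. Book value $113,095.
Year 5: DB = ⌊$113,095 × 150%/7⌋ = $24,234; SL = ⌊$90,995/3⌋ = $30,331 → take SL $30,331. Book value $82,764.
Year 6: DB = ⌊$82,764 × 150%/7⌋ = $17,735; SL = ⌊$60,664/2⌋ = $30,332 → take SL $30,332. Book value $52,432.
Year 7 (final): $52,432 − $22,100 = $30,332. Book value $22,100.

$30,332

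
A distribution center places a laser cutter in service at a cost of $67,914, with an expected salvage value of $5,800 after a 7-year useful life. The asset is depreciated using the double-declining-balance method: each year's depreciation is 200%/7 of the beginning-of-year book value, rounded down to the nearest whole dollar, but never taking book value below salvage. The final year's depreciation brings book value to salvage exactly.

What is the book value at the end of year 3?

$24,750

Depreciable base = $67,914 − $5,800 = $62,114.
Year 1: ⌊$67,914 × 200%/7⌋ = $19,404. Book value $48,510.
Year 2: ⌊$48,510 × 200%/7⌋ = $13,860. Book value $34,650.
Year 3: ⌊$34,650 × 200%/7⌋ = $9,900. Book value $24,750.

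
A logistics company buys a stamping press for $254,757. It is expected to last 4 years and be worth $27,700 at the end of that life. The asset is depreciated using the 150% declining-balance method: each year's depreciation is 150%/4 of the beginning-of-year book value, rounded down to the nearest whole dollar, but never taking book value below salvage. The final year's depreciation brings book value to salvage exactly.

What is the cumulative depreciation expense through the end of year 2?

Depreciable base = $254,757 − $27,700 = $227,057.
Year 1: ⌊$254,757 × 150%/4⌋ = $95,533. Book value $159,224.
Year 2: ⌊$159,224 × 150%/4⌋ = $59,709. Book value $99,515.
Accumulated through year 2 = $254,757 − $99,515 = $155,242.

$155,242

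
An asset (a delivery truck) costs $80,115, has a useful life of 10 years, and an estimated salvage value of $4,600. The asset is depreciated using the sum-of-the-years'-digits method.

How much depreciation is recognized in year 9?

$2,746

Depreciable base = $80,115 − $4,600 = $75,515.
Sum of the years' digits = 10+9+8+7+6+5+4+3+2+1 = 55.
Year 1: $75,515 × 10/55 = $13,730. Book value $66,385.
Year 2: $75,515 × 9/55 = $12,357. Book value $54,028.
Year 3: $75,515 × 8/55 = $10,984. Book value $43,044.
Year 4: $75,515 × 7/55 = $9,611. Book value $33,433.
Year 5: $75,515 × 6/55 = $8,238. Book value $25,195.
Year 6: $75,515 × 5/55 = $6,865. Book value $18,330.
Year 7: $75,515 × 4/55 = $5,492. Book value $12,838.
Year 8: $75,515 × 3/55 = $4,119. Book value $8,719.
Year 9: $75,515 × 2/55 = $2,746. Book value $5,973.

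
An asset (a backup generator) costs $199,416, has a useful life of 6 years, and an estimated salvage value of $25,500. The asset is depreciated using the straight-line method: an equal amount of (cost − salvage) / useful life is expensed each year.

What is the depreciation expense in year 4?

$28,986

Depreciable base = $199,416 − $25,500 = $173,916.
Annual expense = $173,916 / 6 = $28,986.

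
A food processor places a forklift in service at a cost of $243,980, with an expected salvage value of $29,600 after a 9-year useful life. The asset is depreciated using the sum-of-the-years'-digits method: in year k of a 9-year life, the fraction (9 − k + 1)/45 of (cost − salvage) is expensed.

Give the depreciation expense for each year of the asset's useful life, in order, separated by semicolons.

Depreciable base = $243,980 − $29,600 = $214,380.
Sum of the years' digits = 9+8+7+6+5+4+3+2+1 = 45.
Year 1: $214,380 × 9/45 = $42,876. Book value $201,104.
Year 2: $214,380 × 8/45 = $38,112. Book value $162,992.
Year 3: $214,380 × 7/45 = $33,348. Book value $129,644.
Year 4: $214,380 × 6/45 = $28,584. Book value $101,060.
Year 5: $214,380 × 5/45 = $23,820. Book value $77,240.
Year 6: $214,380 × 4/45 = $19,056. Book value $58,184.
Year 7: $214,380 × 3/45 = $14,292. Book value $43,892.
Year 8: $214,380 × 2/45 = $9,528. Book value $34,364.
Year 9: $214,380 × 1/45 = $4,764. Book value $29,600.

$42,876; $38,112; $33,348; $28,584; $23,820; $19,056; $14,292; $9,528; $4,764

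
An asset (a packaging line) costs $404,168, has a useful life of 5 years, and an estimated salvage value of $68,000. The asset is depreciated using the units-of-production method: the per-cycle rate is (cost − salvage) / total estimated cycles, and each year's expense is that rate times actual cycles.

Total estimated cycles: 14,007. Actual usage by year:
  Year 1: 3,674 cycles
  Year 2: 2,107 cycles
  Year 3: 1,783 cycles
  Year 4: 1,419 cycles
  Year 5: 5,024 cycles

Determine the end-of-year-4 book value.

$188,576

Depreciable base = $404,168 − $68,000 = $336,168.
Rate = $336,168 / 14,007 cycles = $24 per cycle.
Year 1: 3,674 × $24 = $88,176. Book value $315,992.
Year 2: 2,107 × $24 = $50,568. Book value $265,424.
Year 3: 1,783 × $24 = $42,792. Book value $222,632.
Year 4: 1,419 × $24 = $34,056. Book value $188,576.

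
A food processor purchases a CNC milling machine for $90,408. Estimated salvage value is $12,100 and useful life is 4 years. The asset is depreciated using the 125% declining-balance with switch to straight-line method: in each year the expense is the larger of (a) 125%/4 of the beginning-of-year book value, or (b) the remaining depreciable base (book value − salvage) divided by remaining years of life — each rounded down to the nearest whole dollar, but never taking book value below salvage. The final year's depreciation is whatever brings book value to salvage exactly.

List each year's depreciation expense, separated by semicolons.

Depreciable base = $90,408 − $12,100 = $78,308.
Year 1: DB = ⌊$90,408 × 125%/4⌋ = $28,252; SL = ⌊$78,308/4⌋ = $19,577 → take DB $28,252. Book value $62,156.
Year 2: DB = ⌊$62,156 × 125%/4⌋ = $19,423; SL = ⌊$50,056/3⌋ = $16,685 → take DB $19,423. Book value $42,733.
Year 3: DB = ⌊$42,733 × 125%/4⌋ = $13,354; SL = ⌊$30,633/2⌋ = $15,316 → take SL $15,316. Book value $27,417.
Year 4 (final): $27,417 − $12,100 = $15,317. Book value $12,100.

$28,252; $19,423; $15,316; $15,317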